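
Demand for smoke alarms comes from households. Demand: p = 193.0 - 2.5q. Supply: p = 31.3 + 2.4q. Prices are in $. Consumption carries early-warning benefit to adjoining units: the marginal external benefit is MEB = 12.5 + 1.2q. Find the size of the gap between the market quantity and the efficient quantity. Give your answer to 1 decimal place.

14.1 units

Market equilibrium (private): 31.3 + 2.4q = 193.0 - 2.5q → q_m = 33.0000.
Social marginal benefit = demand + MEB = 205.5 - 1.3q.
Set SMB = MC: 205.5 - 1.3q = 31.3 + 2.4q → q* = 47.0811.
Gap = |33.0000 − 47.0811| = 14.0811.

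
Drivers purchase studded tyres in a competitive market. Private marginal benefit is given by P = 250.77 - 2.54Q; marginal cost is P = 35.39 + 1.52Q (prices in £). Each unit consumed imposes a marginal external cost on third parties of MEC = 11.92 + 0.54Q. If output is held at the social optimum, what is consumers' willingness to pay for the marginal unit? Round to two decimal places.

P = £138.42

Social marginal benefit = demand − MEC = 238.85 - 3.08Q.
Set SMB = MC: 238.85 - 3.08Q = 35.39 + 1.52Q → Q* = 44.2304.
Consumer price on the demand curve at Q*: 250.77 − 2.54×44.2304 = 138.4248.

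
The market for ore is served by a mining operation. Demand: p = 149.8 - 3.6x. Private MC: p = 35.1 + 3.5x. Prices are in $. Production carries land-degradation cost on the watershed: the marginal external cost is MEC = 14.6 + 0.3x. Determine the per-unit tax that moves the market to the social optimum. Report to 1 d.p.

Social marginal cost = private MC + MEC = 49.7 + 3.8x.
Set SMC = demand: 49.7 + 3.8x = 149.8 - 3.6x → x* = 13.5270.
The Pigouvian tax equals MEC at x*: 14.6 + 0.3×13.5270 = 18.6581.

tax = $18.7 per unit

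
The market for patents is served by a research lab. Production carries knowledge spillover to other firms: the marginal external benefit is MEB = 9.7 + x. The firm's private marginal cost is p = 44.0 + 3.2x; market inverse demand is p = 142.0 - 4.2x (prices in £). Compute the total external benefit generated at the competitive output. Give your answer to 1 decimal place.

£216.2

Market equilibrium (private): 44.0 + 3.2x = 142.0 - 4.2x → x_m = 13.2432.
Total external benefit = ∫₀^{x_m} (9.7 + 1.0x) dx = 9.7×13.2432 + ½×1.0×13.2432² = 216.1502.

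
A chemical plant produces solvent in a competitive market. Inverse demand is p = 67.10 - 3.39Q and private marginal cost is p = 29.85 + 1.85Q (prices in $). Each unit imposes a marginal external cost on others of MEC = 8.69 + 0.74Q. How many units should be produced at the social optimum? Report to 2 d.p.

Social marginal cost = private MC + MEC = 38.54 + 2.59Q.
Set SMC = demand: 38.54 + 2.59Q = 67.10 - 3.39Q → Q* = 4.7759.

Q* = 4.78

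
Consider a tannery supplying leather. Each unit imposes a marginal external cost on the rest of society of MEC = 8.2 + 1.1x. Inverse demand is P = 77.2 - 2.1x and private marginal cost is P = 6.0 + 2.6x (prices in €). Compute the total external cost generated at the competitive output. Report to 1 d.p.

Market equilibrium (private): 6.0 + 2.6x = 77.2 - 2.1x → x_m = 15.1489.
Total external cost = ∫₀^{x_m} (8.2 + 1.1x) dx = 8.2×15.1489 + ½×1.1×15.1489² = 250.4400.

€250.4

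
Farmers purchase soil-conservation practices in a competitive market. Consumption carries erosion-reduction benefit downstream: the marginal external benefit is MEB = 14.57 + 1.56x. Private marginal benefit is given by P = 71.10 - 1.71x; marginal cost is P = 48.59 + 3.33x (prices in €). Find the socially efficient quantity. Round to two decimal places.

x* = 10.66

Social marginal benefit = demand + MEB = 85.67 - 0.15x.
Set SMB = MC: 85.67 - 0.15x = 48.59 + 3.33x → x* = 10.6552.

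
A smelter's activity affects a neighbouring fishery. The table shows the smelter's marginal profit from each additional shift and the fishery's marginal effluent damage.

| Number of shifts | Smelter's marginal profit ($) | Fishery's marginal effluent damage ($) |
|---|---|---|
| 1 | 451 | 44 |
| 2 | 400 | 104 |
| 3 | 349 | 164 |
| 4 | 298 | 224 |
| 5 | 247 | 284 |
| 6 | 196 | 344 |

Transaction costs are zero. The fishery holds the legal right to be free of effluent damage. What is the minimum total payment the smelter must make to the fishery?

$536

Efficient level: marginal profit ≥ marginal effluent damage through level 4, so k* = 4.
With the fishery holding the right, the smelter must at least compensate total damage at k*: 44 + 104 + 164 + 224 = 536.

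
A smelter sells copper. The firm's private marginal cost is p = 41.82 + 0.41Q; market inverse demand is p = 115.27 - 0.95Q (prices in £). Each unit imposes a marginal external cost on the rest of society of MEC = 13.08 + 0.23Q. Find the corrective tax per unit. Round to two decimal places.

tax = £21.81 per unit

Social marginal cost = private MC + MEC = 54.90 + 0.64Q.
Set SMC = demand: 54.90 + 0.64Q = 115.27 - 0.95Q → Q* = 37.9686.
The Pigouvian tax equals MEC at Q*: 13.08 + 0.23×37.9686 = 21.8128.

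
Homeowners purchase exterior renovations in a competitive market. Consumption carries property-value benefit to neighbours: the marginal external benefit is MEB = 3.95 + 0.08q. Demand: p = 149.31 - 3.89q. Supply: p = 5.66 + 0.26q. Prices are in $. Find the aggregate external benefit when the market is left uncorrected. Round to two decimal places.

Market equilibrium (private): 5.66 + 0.26q = 149.31 - 3.89q → q_m = 34.6145.
Total external benefit = ∫₀^{q_m} (3.95 + 0.08q) dq = 3.95×34.6145 + ½×0.08×34.6145² = 184.6538.

$184.65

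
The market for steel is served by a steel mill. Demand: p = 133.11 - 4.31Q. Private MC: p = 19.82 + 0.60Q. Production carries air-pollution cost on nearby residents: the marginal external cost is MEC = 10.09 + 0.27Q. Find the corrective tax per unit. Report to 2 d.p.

tax = 15.47 per unit

Social marginal cost = private MC + MEC = 29.91 + 0.87Q.
Set SMC = demand: 29.91 + 0.87Q = 133.11 - 4.31Q → Q* = 19.9228.
The Pigouvian tax equals MEC at Q*: 10.09 + 0.27×19.9228 = 15.4692.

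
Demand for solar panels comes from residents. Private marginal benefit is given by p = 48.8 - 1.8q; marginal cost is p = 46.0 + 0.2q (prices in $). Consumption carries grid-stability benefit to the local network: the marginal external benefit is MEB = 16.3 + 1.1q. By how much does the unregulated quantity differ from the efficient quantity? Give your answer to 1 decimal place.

19.8 units

Market equilibrium (private): 46.0 + 0.2q = 48.8 - 1.8q → q_m = 1.4000.
Social marginal benefit = demand + MEB = 65.1 - 0.7q.
Set SMB = MC: 65.1 - 0.7q = 46.0 + 0.2q → q* = 21.2222.
Gap = |1.4000 − 21.2222| = 19.8222.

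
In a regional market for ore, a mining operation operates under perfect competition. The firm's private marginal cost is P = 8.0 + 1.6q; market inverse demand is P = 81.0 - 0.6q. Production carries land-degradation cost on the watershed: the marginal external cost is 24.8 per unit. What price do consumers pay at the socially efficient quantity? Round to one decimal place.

P = 67.9

Social marginal cost = private MC + MEC = 32.8 + 1.6q.
Set SMC = demand: 32.8 + 1.6q = 81.0 - 0.6q → q* = 21.9091.
Consumer price on the demand curve at q*: 81.0 − 0.6×21.9091 = 67.8545.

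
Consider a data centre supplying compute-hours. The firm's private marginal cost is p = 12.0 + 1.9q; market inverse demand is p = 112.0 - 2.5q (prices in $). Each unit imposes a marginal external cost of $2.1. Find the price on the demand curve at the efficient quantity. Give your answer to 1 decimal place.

P = $56.4

Social marginal cost = private MC + MEC = 14.1 + 1.9q.
Set SMC = demand: 14.1 + 1.9q = 112.0 - 2.5q → q* = 22.2500.
Consumer price on the demand curve at q*: 112.0 − 2.5×22.2500 = 56.3750.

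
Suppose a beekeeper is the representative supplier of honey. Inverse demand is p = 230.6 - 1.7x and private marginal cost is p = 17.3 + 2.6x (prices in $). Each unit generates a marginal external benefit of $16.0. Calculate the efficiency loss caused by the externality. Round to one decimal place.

Market equilibrium (private): 17.3 + 2.6x = 230.6 - 1.7x → x_m = 49.6047.
Social marginal cost = private MC − MEB = 1.3 + 2.6x.
Set SMC = demand: 1.3 + 2.6x = 230.6 - 1.7x → x* = 53.3256.
Between x* and x_m the wedge demand − SMC runs linearly from 0 to MEB(x_m), so the loss is a triangle.
DWL = ½ × 3.7209 × 16.0000 = 29.7672.

DWL = $29.8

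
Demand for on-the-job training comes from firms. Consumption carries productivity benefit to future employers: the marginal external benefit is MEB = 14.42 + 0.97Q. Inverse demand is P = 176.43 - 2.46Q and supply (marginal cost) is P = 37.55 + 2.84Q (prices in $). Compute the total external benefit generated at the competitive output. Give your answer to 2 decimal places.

$710.88

Market equilibrium (private): 37.55 + 2.84Q = 176.43 - 2.46Q → Q_m = 26.2038.
Total external benefit = ∫₀^{Q_m} (14.42 + 0.97Q) dQ = 14.42×26.2038 + ½×0.97×26.2038² = 710.8788.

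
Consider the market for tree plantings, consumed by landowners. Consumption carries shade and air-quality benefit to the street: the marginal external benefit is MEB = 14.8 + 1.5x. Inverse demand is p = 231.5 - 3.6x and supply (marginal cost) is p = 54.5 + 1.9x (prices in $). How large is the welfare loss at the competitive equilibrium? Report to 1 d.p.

Market equilibrium (private): 54.5 + 1.9x = 231.5 - 3.6x → x_m = 32.1818.
Social marginal benefit = demand + MEB = 246.3 - 2.1x.
Set SMB = MC: 246.3 - 2.1x = 54.5 + 1.9x → x* = 47.9500.
Between x* and x_m the wedge SMB − MC runs linearly from 0 to MEB(x_m), so the loss is a triangle.
DWL = ½ × 15.7682 × 63.0727 = 497.2715.

DWL = $497.3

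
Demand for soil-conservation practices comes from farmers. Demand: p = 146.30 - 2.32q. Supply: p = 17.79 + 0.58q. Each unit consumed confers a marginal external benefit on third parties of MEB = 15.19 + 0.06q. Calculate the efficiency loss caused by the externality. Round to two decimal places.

Market equilibrium (private): 17.79 + 0.58q = 146.30 - 2.32q → q_m = 44.3138.
Social marginal benefit = demand + MEB = 161.49 - 2.26q.
Set SMB = MC: 161.49 - 2.26q = 17.79 + 0.58q → q* = 50.5986.
The welfare-loss triangle has base |q_m − q*| and height MEB(q_m) (the vertical gap between SMB and MC is zero at q* and MEB at q_m).
DWL = ½ × 6.2848 × 17.8488 = 56.0881.

DWL = 56.09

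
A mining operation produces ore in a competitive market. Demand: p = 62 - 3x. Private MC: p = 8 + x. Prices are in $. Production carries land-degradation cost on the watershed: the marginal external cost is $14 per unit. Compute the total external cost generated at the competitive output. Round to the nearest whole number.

$189

Market equilibrium (private): 8 + x = 62 - 3x → x_m = 13.5000.
Total external cost = MEC × x_m = 14 × 13.5000 = 189.0000.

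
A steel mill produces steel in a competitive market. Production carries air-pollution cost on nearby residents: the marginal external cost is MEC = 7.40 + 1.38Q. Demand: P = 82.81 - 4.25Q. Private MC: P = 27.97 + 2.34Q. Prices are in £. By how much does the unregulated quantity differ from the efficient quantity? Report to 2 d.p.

Market equilibrium (private): 27.97 + 2.34Q = 82.81 - 4.25Q → Q_m = 8.3217.
Social marginal cost = private MC + MEC = 35.37 + 3.72Q.
Set SMC = demand: 35.37 + 3.72Q = 82.81 - 4.25Q → Q* = 5.9523.
Gap = |8.3217 − 5.9523| = 2.3694.

2.37 units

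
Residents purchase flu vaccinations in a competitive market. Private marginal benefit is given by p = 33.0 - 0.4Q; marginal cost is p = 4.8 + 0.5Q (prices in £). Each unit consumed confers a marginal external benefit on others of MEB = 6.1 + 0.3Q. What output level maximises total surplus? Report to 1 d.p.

Q* = 57.2

Social marginal benefit = demand + MEB = 39.1 - 0.1Q.
Set SMB = MC: 39.1 - 0.1Q = 4.8 + 0.5Q → Q* = 57.1667.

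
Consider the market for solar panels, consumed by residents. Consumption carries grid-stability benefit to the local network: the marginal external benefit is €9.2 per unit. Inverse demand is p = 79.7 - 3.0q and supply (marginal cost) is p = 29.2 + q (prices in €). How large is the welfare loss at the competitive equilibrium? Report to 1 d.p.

DWL = €10.6

Market equilibrium (private): 29.2 + q = 79.7 - 3.0q → q_m = 12.6250.
Social marginal benefit = demand + MEB = 88.9 - 3.0q.
Set SMB = MC: 88.9 - 3.0q = 29.2 + q → q* = 14.9250.
The loss is the area between SMB and MC from q* to q_m; with linear curves that's a triangle of height MEB(q_m).
DWL = ½ × 2.3000 × 9.2000 = 10.5800.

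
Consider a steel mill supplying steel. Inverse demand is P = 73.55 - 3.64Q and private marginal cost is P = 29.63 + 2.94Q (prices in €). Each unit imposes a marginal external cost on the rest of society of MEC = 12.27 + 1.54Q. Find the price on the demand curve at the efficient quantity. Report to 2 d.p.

P = €59.36

Social marginal cost = private MC + MEC = 41.90 + 4.48Q.
Set SMC = demand: 41.90 + 4.48Q = 73.55 - 3.64Q → Q* = 3.8978.
Consumer price on the demand curve at Q*: 73.55 − 3.64×3.8978 = 59.3620.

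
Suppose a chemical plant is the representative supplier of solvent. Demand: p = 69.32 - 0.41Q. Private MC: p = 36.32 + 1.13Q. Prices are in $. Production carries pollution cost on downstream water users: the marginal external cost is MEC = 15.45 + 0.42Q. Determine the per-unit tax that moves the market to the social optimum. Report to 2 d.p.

Social marginal cost = private MC + MEC = 51.77 + 1.55Q.
Set SMC = demand: 51.77 + 1.55Q = 69.32 - 0.41Q → Q* = 8.9541.
The Pigouvian tax equals MEC at Q*: 15.45 + 0.42×8.9541 = 19.2107.

tax = $19.21 per unit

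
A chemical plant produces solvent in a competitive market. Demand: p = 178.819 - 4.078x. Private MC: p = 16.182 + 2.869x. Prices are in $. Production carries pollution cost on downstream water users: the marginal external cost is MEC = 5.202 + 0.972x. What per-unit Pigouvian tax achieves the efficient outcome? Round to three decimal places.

Social marginal cost = private MC + MEC = 21.384 + 3.841x.
Set SMC = demand: 21.384 + 3.841x = 178.819 - 4.078x → x* = 19.8807.
The Pigouvian tax equals MEC at x*: 5.202 + 0.972×19.8807 = 24.5260.

tax = $24.526 per unit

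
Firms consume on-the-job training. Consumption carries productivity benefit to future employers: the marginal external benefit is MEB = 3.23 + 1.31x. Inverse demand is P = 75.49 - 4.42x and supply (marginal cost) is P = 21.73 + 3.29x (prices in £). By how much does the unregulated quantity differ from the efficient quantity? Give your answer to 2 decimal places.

Market equilibrium (private): 21.73 + 3.29x = 75.49 - 4.42x → x_m = 6.9728.
Social marginal benefit = demand + MEB = 78.72 - 3.11x.
Set SMB = MC: 78.72 - 3.11x = 21.73 + 3.29x → x* = 8.9047.
Gap = |6.9728 − 8.9047| = 1.9319.

1.93 units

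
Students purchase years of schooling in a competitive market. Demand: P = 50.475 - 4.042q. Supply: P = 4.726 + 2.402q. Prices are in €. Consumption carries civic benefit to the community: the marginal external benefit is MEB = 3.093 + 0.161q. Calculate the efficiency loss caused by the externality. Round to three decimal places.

Market equilibrium (private): 4.726 + 2.402q = 50.475 - 4.042q → q_m = 7.0995.
Social marginal benefit = demand + MEB = 53.568 - 3.881q.
Set SMB = MC: 53.568 - 3.881q = 4.726 + 2.402q → q* = 7.7737.
The welfare-loss triangle has base |q_m − q*| and height MEB(q_m) (the vertical gap between SMB and MC is zero at q* and MEB at q_m).
DWL = ½ × 0.6742 × 4.2360 = 1.4280.

DWL = €1.428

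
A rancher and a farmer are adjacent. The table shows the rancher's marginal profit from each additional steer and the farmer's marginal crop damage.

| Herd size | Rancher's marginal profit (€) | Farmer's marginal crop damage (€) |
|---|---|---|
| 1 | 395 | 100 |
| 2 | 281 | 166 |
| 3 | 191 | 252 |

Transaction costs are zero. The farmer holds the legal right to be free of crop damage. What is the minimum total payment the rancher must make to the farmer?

€266

Efficient level: marginal profit ≥ marginal crop damage through level 2, so k* = 2.
With the farmer holding the right, the rancher must at least compensate total damage at k*: 100 + 166 = 266.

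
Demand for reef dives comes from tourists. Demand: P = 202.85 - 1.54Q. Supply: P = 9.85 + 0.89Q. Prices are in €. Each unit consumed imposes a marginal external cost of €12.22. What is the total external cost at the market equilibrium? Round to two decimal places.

€970.56

Market equilibrium (private): 9.85 + 0.89Q = 202.85 - 1.54Q → Q_m = 79.4239.
Total external cost = MEC × Q_m = 12.22 × 79.4239 = 970.5601.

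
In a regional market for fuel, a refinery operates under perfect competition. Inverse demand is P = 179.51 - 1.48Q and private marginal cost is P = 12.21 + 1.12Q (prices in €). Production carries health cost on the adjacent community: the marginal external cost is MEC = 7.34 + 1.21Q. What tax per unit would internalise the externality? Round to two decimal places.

Social marginal cost = private MC + MEC = 19.55 + 2.33Q.
Set SMC = demand: 19.55 + 2.33Q = 179.51 - 1.48Q → Q* = 41.9843.
The Pigouvian tax equals MEC at Q*: 7.34 + 1.21×41.9843 = 58.1410.

tax = €58.14 per unit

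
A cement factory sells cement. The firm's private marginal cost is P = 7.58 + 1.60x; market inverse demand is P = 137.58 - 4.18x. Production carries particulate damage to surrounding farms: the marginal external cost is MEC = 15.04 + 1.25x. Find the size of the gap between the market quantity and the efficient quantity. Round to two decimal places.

6.14 units

Market equilibrium (private): 7.58 + 1.60x = 137.58 - 4.18x → x_m = 22.4913.
Social marginal cost = private MC + MEC = 22.62 + 2.85x.
Set SMC = demand: 22.62 + 2.85x = 137.58 - 4.18x → x* = 16.3528.
Gap = |22.4913 − 16.3528| = 6.1385.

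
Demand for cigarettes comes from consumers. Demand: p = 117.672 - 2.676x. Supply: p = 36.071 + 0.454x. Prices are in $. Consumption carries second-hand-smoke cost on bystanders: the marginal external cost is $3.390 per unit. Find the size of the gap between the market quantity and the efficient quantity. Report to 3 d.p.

1.083 units

Market equilibrium (private): 36.071 + 0.454x = 117.672 - 2.676x → x_m = 26.0706.
Social marginal benefit = demand − MEC = 114.282 - 2.676x.
Set SMB = MC: 114.282 - 2.676x = 36.071 + 0.454x → x* = 24.9875.
Gap = |26.0706 − 24.9875| = 1.0831.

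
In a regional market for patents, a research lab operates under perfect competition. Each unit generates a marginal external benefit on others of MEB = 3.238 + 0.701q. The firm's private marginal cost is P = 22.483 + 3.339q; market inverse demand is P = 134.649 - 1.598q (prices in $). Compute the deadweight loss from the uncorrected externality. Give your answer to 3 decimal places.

Market equilibrium (private): 22.483 + 3.339q = 134.649 - 1.598q → q_m = 22.7195.
Social marginal cost = private MC − MEB = 19.245 + 2.638q.
Set SMC = demand: 19.245 + 2.638q = 134.649 - 1.598q → q* = 27.2436.
Height of the DWL triangle at q_m is demand(q_m) − SMC(q_m) = MEB(q_m) = 19.1643.
DWL = ½ × 4.5241 × 19.1643 = 43.3506.

DWL = $43.351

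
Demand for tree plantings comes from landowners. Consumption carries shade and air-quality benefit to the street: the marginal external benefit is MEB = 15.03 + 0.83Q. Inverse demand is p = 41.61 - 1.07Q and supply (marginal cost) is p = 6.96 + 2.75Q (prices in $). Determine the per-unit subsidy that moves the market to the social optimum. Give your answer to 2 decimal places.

Social marginal benefit = demand + MEB = 56.64 - 0.24Q.
Set SMB = MC: 56.64 - 0.24Q = 6.96 + 2.75Q → Q* = 16.6154.
The Pigouvian subsidy equals MEB at Q*: 15.03 + 0.83×16.6154 = 28.8208.

subsidy = $28.82 per unit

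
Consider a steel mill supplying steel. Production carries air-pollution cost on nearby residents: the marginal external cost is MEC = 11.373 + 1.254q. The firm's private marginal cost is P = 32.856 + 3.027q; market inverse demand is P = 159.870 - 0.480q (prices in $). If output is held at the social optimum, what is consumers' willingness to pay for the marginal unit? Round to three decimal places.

P = $148.211

Social marginal cost = private MC + MEC = 44.229 + 4.281q.
Set SMC = demand: 44.229 + 4.281q = 159.870 - 0.480q → q* = 24.2892.
Consumer price on the demand curve at q*: 159.870 − 0.480×24.2892 = 148.2112.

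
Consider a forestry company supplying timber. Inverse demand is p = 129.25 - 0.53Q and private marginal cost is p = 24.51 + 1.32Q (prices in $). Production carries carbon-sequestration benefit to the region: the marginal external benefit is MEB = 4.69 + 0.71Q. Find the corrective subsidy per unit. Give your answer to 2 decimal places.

subsidy = $72.84 per unit

Social marginal cost = private MC − MEB = 19.82 + 0.61Q.
Set SMC = demand: 19.82 + 0.61Q = 129.25 - 0.53Q → Q* = 95.9912.
The Pigouvian subsidy equals MEB at Q*: 4.69 + 0.71×95.9912 = 72.8438.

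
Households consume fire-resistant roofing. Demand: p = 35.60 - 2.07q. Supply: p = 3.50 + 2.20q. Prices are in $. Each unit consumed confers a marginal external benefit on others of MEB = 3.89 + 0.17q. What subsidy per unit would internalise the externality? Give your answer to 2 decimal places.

subsidy = $5.38 per unit

Social marginal benefit = demand + MEB = 39.49 - 1.90q.
Set SMB = MC: 39.49 - 1.90q = 3.50 + 2.20q → q* = 8.7780.
The Pigouvian subsidy equals MEB at q*: 3.89 + 0.17×8.7780 = 5.3823.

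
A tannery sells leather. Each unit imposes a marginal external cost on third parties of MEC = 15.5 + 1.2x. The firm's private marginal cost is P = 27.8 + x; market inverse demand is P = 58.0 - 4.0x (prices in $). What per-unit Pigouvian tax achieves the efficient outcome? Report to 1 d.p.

Social marginal cost = private MC + MEC = 43.3 + 2.2x.
Set SMC = demand: 43.3 + 2.2x = 58.0 - 4.0x → x* = 2.3710.
The Pigouvian tax equals MEC at x*: 15.5 + 1.2×2.3710 = 18.3452.

tax = $18.3 per unit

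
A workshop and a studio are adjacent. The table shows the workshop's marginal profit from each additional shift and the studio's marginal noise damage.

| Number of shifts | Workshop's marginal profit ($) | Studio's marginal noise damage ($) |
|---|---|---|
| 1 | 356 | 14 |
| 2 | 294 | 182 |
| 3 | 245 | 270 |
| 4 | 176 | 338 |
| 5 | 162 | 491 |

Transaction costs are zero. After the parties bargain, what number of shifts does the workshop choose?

Bargaining reaches the level where marginal profit last exceeds marginal noise damage.
That holds through level 2 (294 ≥ 182) but not at 3 (245 < 270).

2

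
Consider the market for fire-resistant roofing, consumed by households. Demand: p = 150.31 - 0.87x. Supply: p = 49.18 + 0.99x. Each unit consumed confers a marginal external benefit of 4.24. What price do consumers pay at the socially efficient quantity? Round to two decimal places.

Social marginal benefit = demand + MEB = 154.55 - 0.87x.
Set SMB = MC: 154.55 - 0.87x = 49.18 + 0.99x → x* = 56.6505.
Consumer price on the demand curve at x*: 150.31 − 0.87×56.6505 = 101.0241.

P = 101.02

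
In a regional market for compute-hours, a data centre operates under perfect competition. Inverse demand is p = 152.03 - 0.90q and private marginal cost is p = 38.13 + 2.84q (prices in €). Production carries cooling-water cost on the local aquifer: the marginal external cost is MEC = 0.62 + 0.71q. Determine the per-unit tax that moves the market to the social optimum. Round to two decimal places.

tax = €18.69 per unit

Social marginal cost = private MC + MEC = 38.75 + 3.55q.
Set SMC = demand: 38.75 + 3.55q = 152.03 - 0.90q → q* = 25.4562.
The Pigouvian tax equals MEC at q*: 0.62 + 0.71×25.4562 = 18.6939.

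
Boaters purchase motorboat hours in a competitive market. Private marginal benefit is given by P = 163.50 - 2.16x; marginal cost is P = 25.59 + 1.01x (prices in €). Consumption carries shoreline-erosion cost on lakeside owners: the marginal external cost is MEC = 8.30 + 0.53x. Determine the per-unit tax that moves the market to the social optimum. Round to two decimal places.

tax = €26.87 per unit

Social marginal benefit = demand − MEC = 155.20 - 2.69x.
Set SMB = MC: 155.20 - 2.69x = 25.59 + 1.01x → x* = 35.0297.
The Pigouvian tax equals MEC at x*: 8.30 + 0.53×35.0297 = 26.8657.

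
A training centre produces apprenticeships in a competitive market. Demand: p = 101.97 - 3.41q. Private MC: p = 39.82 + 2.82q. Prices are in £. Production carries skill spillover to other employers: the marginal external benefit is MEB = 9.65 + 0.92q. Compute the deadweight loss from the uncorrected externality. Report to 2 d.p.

DWL = £33.38

Market equilibrium (private): 39.82 + 2.82q = 101.97 - 3.41q → q_m = 9.9759.
Social marginal cost = private MC − MEB = 30.17 + 1.90q.
Set SMC = demand: 30.17 + 1.90q = 101.97 - 3.41q → q* = 13.5217.
The welfare-loss triangle has base |q_m − q*| and height MEB(q_m) (the vertical gap between SMC and demand is zero at q* and MEB at q_m).
DWL = ½ × 3.5458 × 18.8278 = 33.3798.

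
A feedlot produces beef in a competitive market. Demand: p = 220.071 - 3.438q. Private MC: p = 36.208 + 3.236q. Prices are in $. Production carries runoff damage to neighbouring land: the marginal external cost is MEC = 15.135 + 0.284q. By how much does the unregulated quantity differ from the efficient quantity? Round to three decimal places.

Market equilibrium (private): 36.208 + 3.236q = 220.071 - 3.438q → q_m = 27.5491.
Social marginal cost = private MC + MEC = 51.343 + 3.520q.
Set SMC = demand: 51.343 + 3.520q = 220.071 - 3.438q → q* = 24.2495.
Gap = |27.5491 − 24.2495| = 3.2996.

3.300 units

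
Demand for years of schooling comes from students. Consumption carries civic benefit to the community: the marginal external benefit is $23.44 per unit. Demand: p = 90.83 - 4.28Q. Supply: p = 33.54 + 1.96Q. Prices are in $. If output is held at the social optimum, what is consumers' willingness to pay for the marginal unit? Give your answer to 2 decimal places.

P = $35.46

Social marginal benefit = demand + MEB = 114.27 - 4.28Q.
Set SMB = MC: 114.27 - 4.28Q = 33.54 + 1.96Q → Q* = 12.9375.
Consumer price on the demand curve at Q*: 90.83 − 4.28×12.9375 = 35.4575.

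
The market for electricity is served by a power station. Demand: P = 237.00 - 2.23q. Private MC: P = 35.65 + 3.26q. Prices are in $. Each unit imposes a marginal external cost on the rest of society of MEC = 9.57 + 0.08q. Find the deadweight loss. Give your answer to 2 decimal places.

Market equilibrium (private): 35.65 + 3.26q = 237.00 - 2.23q → q_m = 36.6758.
Social marginal cost = private MC + MEC = 45.22 + 3.34q.
Set SMC = demand: 45.22 + 3.34q = 237.00 - 2.23q → q* = 34.4309.
The loss is the area between SMC and demand from q* to q_m; with linear curves that's a triangle of height MEC(q_m).
DWL = ½ × 2.2449 × 12.5041 = 14.0352.

DWL = $14.04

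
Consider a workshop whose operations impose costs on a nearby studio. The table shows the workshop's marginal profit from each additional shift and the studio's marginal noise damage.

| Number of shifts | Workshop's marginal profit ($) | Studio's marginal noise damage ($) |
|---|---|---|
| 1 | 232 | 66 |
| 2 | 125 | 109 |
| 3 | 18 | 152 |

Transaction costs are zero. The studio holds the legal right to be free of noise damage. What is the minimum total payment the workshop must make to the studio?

$175

Efficient level: marginal profit ≥ marginal noise damage through level 2, so k* = 2.
With the studio holding the right, the workshop must at least compensate total damage at k*: 66 + 109 = 175.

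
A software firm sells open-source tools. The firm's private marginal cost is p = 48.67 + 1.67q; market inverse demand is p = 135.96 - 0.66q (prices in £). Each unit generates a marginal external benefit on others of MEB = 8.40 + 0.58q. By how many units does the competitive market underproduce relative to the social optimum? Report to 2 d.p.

Market equilibrium (private): 48.67 + 1.67q = 135.96 - 0.66q → q_m = 37.4635.
Social marginal cost = private MC − MEB = 40.27 + 1.09q.
Set SMC = demand: 40.27 + 1.09q = 135.96 - 0.66q → q* = 54.6800.
Gap = |37.4635 − 54.6800| = 17.2165.

17.22 units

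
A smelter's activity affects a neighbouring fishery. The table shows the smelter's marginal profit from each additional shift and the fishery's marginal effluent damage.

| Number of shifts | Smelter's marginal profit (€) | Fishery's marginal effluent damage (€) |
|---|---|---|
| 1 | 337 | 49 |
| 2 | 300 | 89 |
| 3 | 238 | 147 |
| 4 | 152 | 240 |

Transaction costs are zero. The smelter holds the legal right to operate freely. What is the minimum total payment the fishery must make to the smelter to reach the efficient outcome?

€152

Left alone the smelter would choose level 4 (marginal profit stays positive).
Efficient level: k* = 3 (marginal profit ≥ marginal effluent damage through 3).
The fishery must at least cover the smelter's forgone profit from cutting 4→3: 152 = 152.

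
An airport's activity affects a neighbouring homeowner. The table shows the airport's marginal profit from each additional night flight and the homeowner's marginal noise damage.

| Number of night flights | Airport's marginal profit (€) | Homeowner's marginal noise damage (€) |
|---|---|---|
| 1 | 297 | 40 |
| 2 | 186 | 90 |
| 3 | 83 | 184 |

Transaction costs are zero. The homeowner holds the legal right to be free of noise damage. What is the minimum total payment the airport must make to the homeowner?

Efficient level: marginal profit ≥ marginal noise damage through level 2, so k* = 2.
With the homeowner holding the right, the airport must at least compensate total damage at k*: 40 + 90 = 130.

€130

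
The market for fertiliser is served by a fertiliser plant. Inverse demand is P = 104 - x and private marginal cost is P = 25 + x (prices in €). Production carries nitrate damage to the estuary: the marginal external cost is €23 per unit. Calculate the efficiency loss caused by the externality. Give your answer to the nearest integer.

Market equilibrium (private): 25 + x = 104 - x → x_m = 39.5000.
Social marginal cost = private MC + MEC = 48 + x.
Set SMC = demand: 48 + x = 104 - x → x* = 28.0000.
Height of the DWL triangle at x_m is SMC(x_m) − demand(x_m) = MEC(x_m) = 23.0000.
DWL = ½ × 11.5000 × 23.0000 = 132.2500.

DWL = €132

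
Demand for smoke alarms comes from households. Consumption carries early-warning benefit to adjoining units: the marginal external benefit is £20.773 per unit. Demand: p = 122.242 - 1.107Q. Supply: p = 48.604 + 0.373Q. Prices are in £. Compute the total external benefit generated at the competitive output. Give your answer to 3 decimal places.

£1033.569

Market equilibrium (private): 48.604 + 0.373Q = 122.242 - 1.107Q → Q_m = 49.7554.
Total external benefit = MEB × Q_m = 20.773 × 49.7554 = 1033.5689.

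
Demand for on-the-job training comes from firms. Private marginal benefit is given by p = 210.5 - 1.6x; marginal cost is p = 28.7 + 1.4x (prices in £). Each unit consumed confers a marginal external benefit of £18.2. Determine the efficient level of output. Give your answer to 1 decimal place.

x* = 66.7

Social marginal benefit = demand + MEB = 228.7 - 1.6x.
Set SMB = MC: 228.7 - 1.6x = 28.7 + 1.4x → x* = 66.6667.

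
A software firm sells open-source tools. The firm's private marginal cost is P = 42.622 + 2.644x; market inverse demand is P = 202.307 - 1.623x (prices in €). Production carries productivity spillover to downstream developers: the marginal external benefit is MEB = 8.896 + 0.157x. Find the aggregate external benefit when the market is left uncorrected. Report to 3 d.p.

Market equilibrium (private): 42.622 + 2.644x = 202.307 - 1.623x → x_m = 37.4232.
Total external benefit = ∫₀^{x_m} (8.896 + 0.157x) dx = 8.896×37.4232 + ½×0.157×37.4232² = 442.8557.

€442.856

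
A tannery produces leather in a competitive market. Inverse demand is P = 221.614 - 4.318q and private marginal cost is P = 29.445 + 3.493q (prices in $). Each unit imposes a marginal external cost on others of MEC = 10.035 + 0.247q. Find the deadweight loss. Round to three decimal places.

Market equilibrium (private): 29.445 + 3.493q = 221.614 - 4.318q → q_m = 24.6024.
Social marginal cost = private MC + MEC = 39.480 + 3.740q.
Set SMC = demand: 39.480 + 3.740q = 221.614 - 4.318q → q* = 22.6029.
Between q* and q_m the wedge SMC − demand runs linearly from 0 to MEC(q_m), so the loss is a triangle.
DWL = ½ × 1.9995 × 16.1118 = 16.1078.

DWL = $16.108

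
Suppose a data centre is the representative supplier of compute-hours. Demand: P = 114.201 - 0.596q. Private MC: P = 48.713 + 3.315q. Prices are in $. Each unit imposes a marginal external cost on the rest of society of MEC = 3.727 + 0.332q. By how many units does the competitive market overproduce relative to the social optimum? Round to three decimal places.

2.189 units

Market equilibrium (private): 48.713 + 3.315q = 114.201 - 0.596q → q_m = 16.7446.
Social marginal cost = private MC + MEC = 52.440 + 3.647q.
Set SMC = demand: 52.440 + 3.647q = 114.201 - 0.596q → q* = 14.5560.
Gap = |16.7446 − 14.5560| = 2.1886.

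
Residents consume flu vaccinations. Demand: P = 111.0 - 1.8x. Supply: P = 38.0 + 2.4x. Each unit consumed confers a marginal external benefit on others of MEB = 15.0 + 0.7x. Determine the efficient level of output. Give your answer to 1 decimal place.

Social marginal benefit = demand + MEB = 126.0 - 1.1x.
Set SMB = MC: 126.0 - 1.1x = 38.0 + 2.4x → x* = 25.1429.

x* = 25.1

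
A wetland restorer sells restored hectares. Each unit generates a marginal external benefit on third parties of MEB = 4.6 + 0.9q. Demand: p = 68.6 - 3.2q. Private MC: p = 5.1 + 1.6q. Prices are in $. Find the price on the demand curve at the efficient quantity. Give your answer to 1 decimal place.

Social marginal cost = private MC − MEB = 0.5 + 0.7q.
Set SMC = demand: 0.5 + 0.7q = 68.6 - 3.2q → q* = 17.4615.
Consumer price on the demand curve at q*: 68.6 − 3.2×17.4615 = 12.7232.

P = $12.7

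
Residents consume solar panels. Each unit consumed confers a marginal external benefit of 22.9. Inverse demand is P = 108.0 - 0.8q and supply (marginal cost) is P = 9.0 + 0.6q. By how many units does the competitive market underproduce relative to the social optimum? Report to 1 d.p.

Market equilibrium (private): 9.0 + 0.6q = 108.0 - 0.8q → q_m = 70.7143.
Social marginal benefit = demand + MEB = 130.9 - 0.8q.
Set SMB = MC: 130.9 - 0.8q = 9.0 + 0.6q → q* = 87.0714.
Gap = |70.7143 − 87.0714| = 16.3571.

16.4 units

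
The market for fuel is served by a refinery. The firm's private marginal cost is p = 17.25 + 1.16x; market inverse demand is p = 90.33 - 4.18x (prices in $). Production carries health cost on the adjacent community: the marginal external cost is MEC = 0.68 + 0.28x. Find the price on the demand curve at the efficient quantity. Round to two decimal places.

P = $36.48

Social marginal cost = private MC + MEC = 17.93 + 1.44x.
Set SMC = demand: 17.93 + 1.44x = 90.33 - 4.18x → x* = 12.8826.
Consumer price on the demand curve at x*: 90.33 − 4.18×12.8826 = 36.4807.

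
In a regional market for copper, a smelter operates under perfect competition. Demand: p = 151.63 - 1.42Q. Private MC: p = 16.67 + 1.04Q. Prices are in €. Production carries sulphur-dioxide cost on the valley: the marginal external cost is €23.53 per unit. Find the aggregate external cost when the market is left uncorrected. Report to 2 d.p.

Market equilibrium (private): 16.67 + 1.04Q = 151.63 - 1.42Q → Q_m = 54.8618.
Total external cost = MEC × Q_m = 23.53 × 54.8618 = 1290.8982.

€1290.90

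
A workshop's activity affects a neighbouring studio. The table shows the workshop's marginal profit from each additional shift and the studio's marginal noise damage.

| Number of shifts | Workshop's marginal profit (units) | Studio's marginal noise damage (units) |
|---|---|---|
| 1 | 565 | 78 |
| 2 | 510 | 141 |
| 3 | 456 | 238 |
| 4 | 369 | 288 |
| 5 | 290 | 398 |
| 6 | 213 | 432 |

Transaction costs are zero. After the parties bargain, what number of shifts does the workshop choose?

Bargaining reaches the level where marginal profit last exceeds marginal noise damage.
That holds through level 4 (369 ≥ 288) but not at 5 (290 < 398).

4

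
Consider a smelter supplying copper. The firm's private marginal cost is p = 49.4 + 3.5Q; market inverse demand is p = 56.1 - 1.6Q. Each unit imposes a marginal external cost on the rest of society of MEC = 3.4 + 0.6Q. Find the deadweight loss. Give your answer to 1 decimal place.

DWL = 1.5

Market equilibrium (private): 49.4 + 3.5Q = 56.1 - 1.6Q → Q_m = 1.3137.
Social marginal cost = private MC + MEC = 52.8 + 4.1Q.
Set SMC = demand: 52.8 + 4.1Q = 56.1 - 1.6Q → Q* = 0.5789.
Between Q* and Q_m the wedge SMC − demand runs linearly from 0 to MEC(Q_m), so the loss is a triangle.
DWL = ½ × 0.7348 × 4.1882 = 1.5387.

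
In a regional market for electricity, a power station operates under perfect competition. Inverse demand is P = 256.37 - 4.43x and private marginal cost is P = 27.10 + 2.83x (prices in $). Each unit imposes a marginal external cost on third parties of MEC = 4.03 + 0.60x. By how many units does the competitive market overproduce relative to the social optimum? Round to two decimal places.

2.92 units

Market equilibrium (private): 27.10 + 2.83x = 256.37 - 4.43x → x_m = 31.5799.
Social marginal cost = private MC + MEC = 31.13 + 3.43x.
Set SMC = demand: 31.13 + 3.43x = 256.37 - 4.43x → x* = 28.6565.
Gap = |31.5799 − 28.6565| = 2.9234.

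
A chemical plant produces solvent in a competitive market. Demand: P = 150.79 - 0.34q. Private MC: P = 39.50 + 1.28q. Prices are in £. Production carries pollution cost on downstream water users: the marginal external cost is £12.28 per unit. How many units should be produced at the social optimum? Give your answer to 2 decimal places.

Social marginal cost = private MC + MEC = 51.78 + 1.28q.
Set SMC = demand: 51.78 + 1.28q = 150.79 - 0.34q → q* = 61.1173.

q* = 61.12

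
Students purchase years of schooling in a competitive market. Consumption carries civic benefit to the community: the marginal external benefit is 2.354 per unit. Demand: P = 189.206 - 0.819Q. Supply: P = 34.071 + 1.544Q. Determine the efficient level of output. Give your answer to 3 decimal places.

Q* = 66.648

Social marginal benefit = demand + MEB = 191.560 - 0.819Q.
Set SMB = MC: 191.560 - 0.819Q = 34.071 + 1.544Q → Q* = 66.6479.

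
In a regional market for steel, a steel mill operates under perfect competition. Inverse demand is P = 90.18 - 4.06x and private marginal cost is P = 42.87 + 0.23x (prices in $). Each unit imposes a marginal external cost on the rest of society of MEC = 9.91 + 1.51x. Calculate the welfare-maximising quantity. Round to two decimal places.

x* = 6.45

Social marginal cost = private MC + MEC = 52.78 + 1.74x.
Set SMC = demand: 52.78 + 1.74x = 90.18 - 4.06x → x* = 6.4483.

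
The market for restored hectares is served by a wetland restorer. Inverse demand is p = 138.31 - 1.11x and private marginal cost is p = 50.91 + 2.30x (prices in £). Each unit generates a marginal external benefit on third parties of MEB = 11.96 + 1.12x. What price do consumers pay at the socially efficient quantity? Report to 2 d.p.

P = £90.15

Social marginal cost = private MC − MEB = 38.95 + 1.18x.
Set SMC = demand: 38.95 + 1.18x = 138.31 - 1.11x → x* = 43.3886.
Consumer price on the demand curve at x*: 138.31 − 1.11×43.3886 = 90.1487.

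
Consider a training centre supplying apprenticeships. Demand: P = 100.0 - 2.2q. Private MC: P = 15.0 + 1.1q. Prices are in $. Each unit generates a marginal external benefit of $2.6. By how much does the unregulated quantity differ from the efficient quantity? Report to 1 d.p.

Market equilibrium (private): 15.0 + 1.1q = 100.0 - 2.2q → q_m = 25.7576.
Social marginal cost = private MC − MEB = 12.4 + 1.1q.
Set SMC = demand: 12.4 + 1.1q = 100.0 - 2.2q → q* = 26.5455.
Gap = |25.7576 − 26.5455| = 0.7879.

0.8 units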